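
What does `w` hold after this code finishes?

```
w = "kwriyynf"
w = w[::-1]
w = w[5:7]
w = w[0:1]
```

reverse → 'fnyyirwk'
slice [5:7] → 'rw'
slice [0:1] → 'r'

'r'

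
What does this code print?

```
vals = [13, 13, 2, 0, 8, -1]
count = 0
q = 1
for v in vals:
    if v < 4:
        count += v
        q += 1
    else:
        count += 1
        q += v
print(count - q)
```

v=13: not <4, count = 0+1 = 1; q=14
v=13: not <4, count = 1+1 = 2; q=27
v=2: <4, count = 2+2 = 4; q=28
v=0: <4, count = 4+0 = 4; q=29
v=8: not <4, count = 4+1 = 5; q=37
v=-1: <4, count = 5+(-1) = 4; q=38
count-q = 4-38 = -34

-34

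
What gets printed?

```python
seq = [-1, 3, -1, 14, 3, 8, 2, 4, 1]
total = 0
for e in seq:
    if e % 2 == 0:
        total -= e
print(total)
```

-28

e=-1: not even
e=3: not even
e=-1: not even
e=14: even, total = 0-14 = -14
e=3: not even
e=8: even, total = (-14)-8 = -22
e=2: even, total = (-22)-2 = -24
e=4: even, total = (-24)-4 = -28
e=1: not even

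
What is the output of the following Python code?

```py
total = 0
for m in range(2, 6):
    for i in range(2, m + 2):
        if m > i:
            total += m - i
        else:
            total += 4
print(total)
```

42

m=2,i=2: not 2>2, total = 0+4 = 4
m=2,i=3: not 2>3, total = 4+4 = 8
m=3,i=2: 3>2, total = 8+1 = 9
m=3,i=3: not 3>3, total = 9+4 = 13
m=3,i=4: not 3>4, total = 13+4 = 17
m=4,i=2: 4>2, total = 17+2 = 19
m=4,i=3: 4>3, total = 19+1 = 20
m=4,i=4: not 4>4, total = 20+4 = 24
m=4,i=5: not 4>5, total = 24+4 = 28
m=5,i=2: 5>2, total = 28+3 = 31
m=5,i=3: 5>3, total = 31+2 = 33
m=5,i=4: 5>4, total = 33+1 = 34
m=5,i=5: not 5>5, total = 34+4 = 38
m=5,i=6: not 5>6, total = 38+4 = 42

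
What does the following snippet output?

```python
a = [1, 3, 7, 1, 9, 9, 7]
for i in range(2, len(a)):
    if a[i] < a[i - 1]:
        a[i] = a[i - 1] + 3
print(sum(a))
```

i=2: 7>=3, unchanged → [1, 3, 7, 1, 9, 9, 7]
i=3: 1<7, a[3] = 7+3 = 10 → [1, 3, 7, 10, 9, 9, 7]
i=4: 9<10, a[4] = 10+3 = 13 → [1, 3, 7, 10, 13, 9, 7]
i=5: 9<13, a[5] = 13+3 = 16 → [1, 3, 7, 10, 13, 16, 7]
i=6: 7<16, a[6] = 16+3 = 19 → [1, 3, 7, 10, 13, 16, 19]
sum = 69

69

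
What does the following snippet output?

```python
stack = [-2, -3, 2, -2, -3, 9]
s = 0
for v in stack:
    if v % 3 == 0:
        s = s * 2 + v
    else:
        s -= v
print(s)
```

7

v=-2: not %3==0, s = 0-(-2) = 2
v=-3: %3==0, s = 2*2+(-3) = 1
v=2: not %3==0, s = 1-2 = -1
v=-2: not %3==0, s = (-1)-(-2) = 1
v=-3: %3==0, s = 1*2+(-3) = -1
v=9: %3==0, s = (-1)*2+9 = 7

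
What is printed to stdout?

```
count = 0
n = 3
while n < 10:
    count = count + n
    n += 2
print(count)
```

n=3: count = 0+3 = 3
n=5: count = 3+5 = 8
n=7: count = 8+7 = 15
n=9: count = 15+9 = 24

24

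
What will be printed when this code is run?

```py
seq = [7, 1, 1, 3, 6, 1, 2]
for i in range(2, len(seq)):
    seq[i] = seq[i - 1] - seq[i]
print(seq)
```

[7, 1, 0, -3, -9, -10, -12]

i=2: seq[2] = 1-1 = 0 → [7, 1, 0, 3, 6, 1, 2]
i=3: seq[3] = 0-3 = -3 → [7, 1, 0, -3, 6, 1, 2]
i=4: seq[4] = (-3)-6 = -9 → [7, 1, 0, -3, -9, 1, 2]
i=5: seq[5] = (-9)-1 = -10 → [7, 1, 0, -3, -9, -10, 2]
i=6: seq[6] = (-10)-2 = -12 → [7, 1, 0, -3, -9, -10, -12]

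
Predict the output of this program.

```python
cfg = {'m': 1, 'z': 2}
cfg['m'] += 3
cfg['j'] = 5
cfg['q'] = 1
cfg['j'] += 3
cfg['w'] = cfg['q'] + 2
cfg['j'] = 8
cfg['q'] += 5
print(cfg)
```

cfg['m'] = 1+3 = 4 → {'m': 4, 'z': 2}
cfg['j'] = 5 → {'m': 4, 'z': 2, 'j': 5}
cfg['q'] = 1 → {'m': 4, 'z': 2, 'j': 5, 'q': 1}
cfg['j'] = 5+3 = 8 → {'m': 4, 'z': 2, 'j': 8, 'q': 1}
cfg['w'] = cfg['q']+2 = 3 → {'m': 4, 'z': 2, 'j': 8, 'q': 1, 'w': 3}
cfg['j'] = 8 → {'m': 4, 'z': 2, 'j': 8, 'q': 1, 'w': 3}
cfg['q'] = 1+5 = 6 → {'m': 4, 'z': 2, 'j': 8, 'q': 6, 'w': 3}

{'m': 4, 'z': 2, 'j': 8, 'q': 6, 'w': 3}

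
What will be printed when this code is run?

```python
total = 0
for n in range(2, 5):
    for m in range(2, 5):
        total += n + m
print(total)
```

54

n=2,m=2: total = 0+4 = 4
n=2,m=3: total = 4+5 = 9
n=2,m=4: total = 9+6 = 15
n=3,m=2: total = 15+5 = 20
n=3,m=3: total = 20+6 = 26
n=3,m=4: total = 26+7 = 33
n=4,m=2: total = 33+6 = 39
n=4,m=3: total = 39+7 = 46
n=4,m=4: total = 46+8 = 54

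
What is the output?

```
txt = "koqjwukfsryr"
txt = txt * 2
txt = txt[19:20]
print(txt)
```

f

repeat ×2 → 'koqjwukfsryrkoqjwukfsryr'
slice [19:20] → 'f'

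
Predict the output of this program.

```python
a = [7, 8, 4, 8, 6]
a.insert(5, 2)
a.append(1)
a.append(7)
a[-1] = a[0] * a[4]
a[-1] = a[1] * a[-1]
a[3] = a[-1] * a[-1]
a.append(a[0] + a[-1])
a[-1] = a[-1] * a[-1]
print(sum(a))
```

230909

insert 2 at 5 → [7, 8, 4, 8, 6, 2]
append 1 → [7, 8, 4, 8, 6, 2, 1]
append 7 → [7, 8, 4, 8, 6, 2, 1, 7]
a[-1] = a[0]*a[4] = 7*6 = 42 → [7, 8, 4, 8, 6, 2, 1, 42]
a[-1] = a[1]*a[-1] = 8*42 = 336 → [7, 8, 4, 8, 6, 2, 1, 336]
a[3] = a[-1]*a[-1] = 336*336 = 112896 → [7, 8, 4, 112896, 6, 2, 1, 336]
append a[0]+a[-1] = 7+336 = 343 → [7, 8, 4, 112896, 6, 2, 1, 336, 343]
a[-1] = a[-1]*a[-1] = 343*343 = 117649 → [7, 8, 4, 112896, 6, 2, 1, 336, 117649]
sum = 230909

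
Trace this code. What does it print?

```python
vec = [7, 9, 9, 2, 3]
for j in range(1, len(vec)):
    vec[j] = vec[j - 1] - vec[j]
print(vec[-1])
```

j=1: vec[1] = 7-9 = -2 → [7, -2, 9, 2, 3]
j=2: vec[2] = (-2)-9 = -11 → [7, -2, -11, 2, 3]
j=3: vec[3] = (-11)-2 = -13 → [7, -2, -11, -13, 3]
j=4: vec[4] = (-13)-3 = -16 → [7, -2, -11, -13, -16]

-16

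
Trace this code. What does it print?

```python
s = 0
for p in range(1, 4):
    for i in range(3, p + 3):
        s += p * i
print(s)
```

53

p=1,i=3: s = 0+3 = 3
p=2,i=3: s = 3+6 = 9
p=2,i=4: s = 9+8 = 17
p=3,i=3: s = 17+9 = 26
p=3,i=4: s = 26+12 = 38
p=3,i=5: s = 38+15 = 53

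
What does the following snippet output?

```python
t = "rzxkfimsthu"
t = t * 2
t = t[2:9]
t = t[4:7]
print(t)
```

repeat ×2 → 'rzxkfimsthurzxkfimsthu'
slice [2:9] → 'xkfimst'
slice [4:7] → 'mst'

mst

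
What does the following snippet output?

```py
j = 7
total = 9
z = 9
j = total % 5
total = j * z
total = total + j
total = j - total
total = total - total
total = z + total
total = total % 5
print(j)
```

j = 9%5 = 4
total = 4*9 = 36
total = 36+4 = 40
total = 4-40 = -36
total = (-36)-(-36) = 0
total = 9+0 = 9
total = 9%5 = 4

4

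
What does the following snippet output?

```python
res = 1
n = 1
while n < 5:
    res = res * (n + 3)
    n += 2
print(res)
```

n=1: res = 1*4 = 4
n=3: res = 4*6 = 24

24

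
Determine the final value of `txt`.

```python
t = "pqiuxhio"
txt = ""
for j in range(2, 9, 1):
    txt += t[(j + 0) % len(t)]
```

j=2: add t[2]='i' → 'i'
j=3: add t[3]='u' → 'iu'
j=4: add t[4]='x' → 'iux'
j=5: add t[5]='h' → 'iuxh'
j=6: add t[6]='i' → 'iuxhi'
j=7: add t[7]='o' → 'iuxhio'
j=8: add t[0]='p' → 'iuxhiop'

'iuxhiop'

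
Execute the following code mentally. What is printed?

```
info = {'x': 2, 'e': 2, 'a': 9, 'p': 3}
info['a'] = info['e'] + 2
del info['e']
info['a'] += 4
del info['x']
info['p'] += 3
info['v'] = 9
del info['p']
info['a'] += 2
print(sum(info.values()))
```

19

info['a'] = info['e']+2 = 4 → {'x': 2, 'e': 2, 'a': 4, 'p': 3}
del 'e' → {'x': 2, 'a': 4, 'p': 3}
info['a'] = 4+4 = 8 → {'x': 2, 'a': 8, 'p': 3}
del 'x' → {'a': 8, 'p': 3}
info['p'] = 3+3 = 6 → {'a': 8, 'p': 6}
info['v'] = 9 → {'a': 8, 'p': 6, 'v': 9}
del 'p' → {'a': 8, 'v': 9}
info['a'] = 8+2 = 10 → {'a': 10, 'v': 9}
sum of values = 19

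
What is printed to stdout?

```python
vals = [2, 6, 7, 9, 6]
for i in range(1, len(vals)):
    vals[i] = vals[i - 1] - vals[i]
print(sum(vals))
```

-59

i=1: vals[1] = 2-6 = -4 → [2, -4, 7, 9, 6]
i=2: vals[2] = (-4)-7 = -11 → [2, -4, -11, 9, 6]
i=3: vals[3] = (-11)-9 = -20 → [2, -4, -11, -20, 6]
i=4: vals[4] = (-20)-6 = -26 → [2, -4, -11, -20, -26]
sum = -59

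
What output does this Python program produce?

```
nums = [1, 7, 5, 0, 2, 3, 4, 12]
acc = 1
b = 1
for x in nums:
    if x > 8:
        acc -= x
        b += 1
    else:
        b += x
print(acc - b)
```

-35

x=1: not >8; b=2
x=7: not >8; b=9
x=5: not >8; b=14
x=0: not >8; b=14
x=2: not >8; b=16
x=3: not >8; b=19
x=4: not >8; b=23
x=12: >8, acc = 1-12 = -11; b=24
acc-b = (-11)-24 = -35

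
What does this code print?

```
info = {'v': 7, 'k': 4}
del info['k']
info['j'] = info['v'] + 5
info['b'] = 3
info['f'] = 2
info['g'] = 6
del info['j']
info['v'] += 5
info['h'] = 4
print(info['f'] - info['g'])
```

del 'k' → {'v': 7}
info['j'] = info['v']+5 = 12 → {'v': 7, 'j': 12}
info['b'] = 3 → {'v': 7, 'j': 12, 'b': 3}
info['f'] = 2 → {'v': 7, 'j': 12, 'b': 3, 'f': 2}
info['g'] = 6 → {'v': 7, 'j': 12, 'b': 3, 'f': 2, 'g': 6}
del 'j' → {'v': 7, 'b': 3, 'f': 2, 'g': 6}
info['v'] = 7+5 = 12 → {'v': 12, 'b': 3, 'f': 2, 'g': 6}
info['h'] = 4 → {'v': 12, 'b': 3, 'f': 2, 'g': 6, 'h': 4}
info['f']-info['g'] = 2-6 = -4

-4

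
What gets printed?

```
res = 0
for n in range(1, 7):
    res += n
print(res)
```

n=1: res = 0+1 = 1
n=2: res = 1+2 = 3
n=3: res = 3+3 = 6
n=4: res = 6+4 = 10
n=5: res = 10+5 = 15
n=6: res = 15+6 = 21

21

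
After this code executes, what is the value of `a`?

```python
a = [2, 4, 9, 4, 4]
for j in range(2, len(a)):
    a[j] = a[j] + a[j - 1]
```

[2, 4, 13, 17, 21]

j=2: a[2] = 9+4 = 13 → [2, 4, 13, 4, 4]
j=3: a[3] = 4+13 = 17 → [2, 4, 13, 17, 4]
j=4: a[4] = 4+17 = 21 → [2, 4, 13, 17, 21]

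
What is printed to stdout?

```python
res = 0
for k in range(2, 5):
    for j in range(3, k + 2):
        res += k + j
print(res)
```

42

k=2,j=3: res = 0+5 = 5
k=3,j=3: res = 5+6 = 11
k=3,j=4: res = 11+7 = 18
k=4,j=3: res = 18+7 = 25
k=4,j=4: res = 25+8 = 33
k=4,j=5: res = 33+9 = 42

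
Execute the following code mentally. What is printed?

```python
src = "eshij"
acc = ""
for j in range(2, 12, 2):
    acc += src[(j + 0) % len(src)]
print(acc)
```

hjsie

j=2: add src[2]='h' → 'h'
j=4: add src[4]='j' → 'hj'
j=6: add src[1]='s' → 'hjs'
j=8: add src[3]='i' → 'hjsi'
j=10: add src[0]='e' → 'hjsie'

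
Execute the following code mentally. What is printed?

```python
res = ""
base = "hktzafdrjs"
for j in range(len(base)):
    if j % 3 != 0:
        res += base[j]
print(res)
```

j=0: skip
j=1: add 'k' → 'k'
j=2: add 't' → 'kt'
j=3: skip
j=4: add 'a' → 'kta'
j=5: add 'f' → 'ktaf'
j=6: skip
j=7: add 'r' → 'ktafr'
j=8: add 'j' → 'ktafrj'
j=9: skip

ktafrj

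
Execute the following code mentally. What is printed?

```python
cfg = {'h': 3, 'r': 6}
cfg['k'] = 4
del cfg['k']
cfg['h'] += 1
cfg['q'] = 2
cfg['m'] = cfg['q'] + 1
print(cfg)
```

{'h': 4, 'r': 6, 'q': 2, 'm': 3}

cfg['k'] = 4 → {'h': 3, 'r': 6, 'k': 4}
del 'k' → {'h': 3, 'r': 6}
cfg['h'] = 3+1 = 4 → {'h': 4, 'r': 6}
cfg['q'] = 2 → {'h': 4, 'r': 6, 'q': 2}
cfg['m'] = cfg['q']+1 = 3 → {'h': 4, 'r': 6, 'q': 2, 'm': 3}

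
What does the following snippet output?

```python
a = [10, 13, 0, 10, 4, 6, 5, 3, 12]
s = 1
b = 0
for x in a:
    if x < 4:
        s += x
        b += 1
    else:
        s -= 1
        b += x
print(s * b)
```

x=10: not <4, s = 1-1 = 0; b=10
x=13: not <4, s = 0-1 = -1; b=23
x=0: <4, s = (-1)+0 = -1; b=24
x=10: not <4, s = (-1)-1 = -2; b=34
x=4: not <4, s = (-2)-1 = -3; b=38
x=6: not <4, s = (-3)-1 = -4; b=44
x=5: not <4, s = (-4)-1 = -5; b=49
x=3: <4, s = (-5)+3 = -2; b=50
x=12: not <4, s = (-2)-1 = -3; b=62
s*b = (-3)*62 = -186

-186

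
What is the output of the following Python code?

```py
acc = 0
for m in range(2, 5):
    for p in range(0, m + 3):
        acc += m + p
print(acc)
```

102

m=2,p=0: acc = 0+2 = 2
m=2,p=1: acc = 2+3 = 5
m=2,p=2: acc = 5+4 = 9
m=2,p=3: acc = 9+5 = 14
m=2,p=4: acc = 14+6 = 20
m=3,p=0: acc = 20+3 = 23
m=3,p=1: acc = 23+4 = 27
m=3,p=2: acc = 27+5 = 32
m=3,p=3: acc = 32+6 = 38
m=3,p=4: acc = 38+7 = 45
m=3,p=5: acc = 45+8 = 53
m=4,p=0: acc = 53+4 = 57
m=4,p=1: acc = 57+5 = 62
m=4,p=2: acc = 62+6 = 68
m=4,p=3: acc = 68+7 = 75
m=4,p=4: acc = 75+8 = 83
m=4,p=5: acc = 83+9 = 92
m=4,p=6: acc = 92+10 = 102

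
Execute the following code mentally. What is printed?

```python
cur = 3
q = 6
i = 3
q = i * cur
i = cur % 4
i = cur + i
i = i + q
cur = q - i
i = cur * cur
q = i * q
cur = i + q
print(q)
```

324

q = 3*3 = 9
i = 3%4 = 3
i = 3+3 = 6
i = 6+9 = 15
cur = 9-15 = -6
i = (-6)*(-6) = 36
q = 36*9 = 324
cur = 36+324 = 360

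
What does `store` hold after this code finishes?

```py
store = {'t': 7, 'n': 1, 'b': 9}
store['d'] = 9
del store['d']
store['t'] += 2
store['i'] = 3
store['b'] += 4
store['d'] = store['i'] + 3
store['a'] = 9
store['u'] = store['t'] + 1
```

{'t': 9, 'n': 1, 'b': 13, 'i': 3, 'd': 6, 'a': 9, 'u': 10}

store['d'] = 9 → {'t': 7, 'n': 1, 'b': 9, 'd': 9}
del 'd' → {'t': 7, 'n': 1, 'b': 9}
store['t'] = 7+2 = 9 → {'t': 9, 'n': 1, 'b': 9}
store['i'] = 3 → {'t': 9, 'n': 1, 'b': 9, 'i': 3}
store['b'] = 9+4 = 13 → {'t': 9, 'n': 1, 'b': 13, 'i': 3}
store['d'] = store['i']+3 = 6 → {'t': 9, 'n': 1, 'b': 13, 'i': 3, 'd': 6}
store['a'] = 9 → {'t': 9, 'n': 1, 'b': 13, 'i': 3, 'd': 6, 'a': 9}
store['u'] = store['t']+1 = 10 → {'t': 9, 'n': 1, 'b': 13, 'i': 3, 'd': 6, 'a': 9, 'u': 10}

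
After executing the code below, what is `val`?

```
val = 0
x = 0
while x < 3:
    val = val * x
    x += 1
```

x=0: val = 0*0 = 0
x=1: val = 0*1 = 0
x=2: val = 0*2 = 0

0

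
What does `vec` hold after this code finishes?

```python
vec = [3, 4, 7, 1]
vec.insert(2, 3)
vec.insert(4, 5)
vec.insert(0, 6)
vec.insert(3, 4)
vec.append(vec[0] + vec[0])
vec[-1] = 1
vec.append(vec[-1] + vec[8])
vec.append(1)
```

[6, 3, 4, 4, 3, 7, 5, 1, 1, 2, 1]

insert 3 at 2 → [3, 4, 3, 7, 1]
insert 5 at 4 → [3, 4, 3, 7, 5, 1]
insert 6 at 0 → [6, 3, 4, 3, 7, 5, 1]
insert 4 at 3 → [6, 3, 4, 4, 3, 7, 5, 1]
append vec[0]+vec[0] = 6+6 = 12 → [6, 3, 4, 4, 3, 7, 5, 1, 12]
vec[-1] = 1 → [6, 3, 4, 4, 3, 7, 5, 1, 1]
append vec[-1]+vec[8] = 1+1 = 2 → [6, 3, 4, 4, 3, 7, 5, 1, 1, 2]
append 1 → [6, 3, 4, 4, 3, 7, 5, 1, 1, 2, 1]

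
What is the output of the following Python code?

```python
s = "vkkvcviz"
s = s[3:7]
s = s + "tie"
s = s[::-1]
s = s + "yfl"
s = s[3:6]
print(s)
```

slice [3:7] → 'vcvi'
+ 'tie' → 'vcvitie'
reverse → 'eitivcv'
+ 'yfl' → 'eitivcvyfl'
slice [3:6] → 'ivc'

ivc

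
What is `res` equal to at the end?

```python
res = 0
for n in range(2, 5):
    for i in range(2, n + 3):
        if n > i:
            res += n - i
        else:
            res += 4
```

n=2,i=2: not 2>2, res = 0+4 = 4
n=2,i=3: not 2>3, res = 4+4 = 8
n=2,i=4: not 2>4, res = 8+4 = 12
n=3,i=2: 3>2, res = 12+1 = 13
n=3,i=3: not 3>3, res = 13+4 = 17
n=3,i=4: not 3>4, res = 17+4 = 21
n=3,i=5: not 3>5, res = 21+4 = 25
n=4,i=2: 4>2, res = 25+2 = 27
n=4,i=3: 4>3, res = 27+1 = 28
n=4,i=4: not 4>4, res = 28+4 = 32
n=4,i=5: not 4>5, res = 32+4 = 36
n=4,i=6: not 4>6, res = 36+4 = 40

40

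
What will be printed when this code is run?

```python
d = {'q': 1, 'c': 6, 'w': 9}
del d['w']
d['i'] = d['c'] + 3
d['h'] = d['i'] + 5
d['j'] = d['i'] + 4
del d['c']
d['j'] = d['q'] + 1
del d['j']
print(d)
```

{'q': 1, 'i': 9, 'h': 14}

del 'w' → {'q': 1, 'c': 6}
d['i'] = d['c']+3 = 9 → {'q': 1, 'c': 6, 'i': 9}
d['h'] = d['i']+5 = 14 → {'q': 1, 'c': 6, 'i': 9, 'h': 14}
d['j'] = d['i']+4 = 13 → {'q': 1, 'c': 6, 'i': 9, 'h': 14, 'j': 13}
del 'c' → {'q': 1, 'i': 9, 'h': 14, 'j': 13}
d['j'] = d['q']+1 = 2 → {'q': 1, 'i': 9, 'h': 14, 'j': 2}
del 'j' → {'q': 1, 'i': 9, 'h': 14}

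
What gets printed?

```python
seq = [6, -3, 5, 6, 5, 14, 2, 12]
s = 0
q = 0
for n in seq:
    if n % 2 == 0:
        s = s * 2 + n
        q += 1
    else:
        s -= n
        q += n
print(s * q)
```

1728

n=6: even, s = 0*2+6 = 6; q=1
n=-3: not even, s = 6-(-3) = 9; q=-2
n=5: not even, s = 9-5 = 4; q=3
n=6: even, s = 4*2+6 = 14; q=4
n=5: not even, s = 14-5 = 9; q=9
n=14: even, s = 9*2+14 = 32; q=10
n=2: even, s = 32*2+2 = 66; q=11
n=12: even, s = 66*2+12 = 144; q=12
s*q = 144*12 = 1728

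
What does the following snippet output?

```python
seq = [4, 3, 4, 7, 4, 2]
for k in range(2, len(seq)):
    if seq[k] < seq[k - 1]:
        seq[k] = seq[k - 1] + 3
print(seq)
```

k=2: 4>=3, unchanged → [4, 3, 4, 7, 4, 2]
k=3: 7>=4, unchanged → [4, 3, 4, 7, 4, 2]
k=4: 4<7, seq[4] = 7+3 = 10 → [4, 3, 4, 7, 10, 2]
k=5: 2<10, seq[5] = 10+3 = 13 → [4, 3, 4, 7, 10, 13]

[4, 3, 4, 7, 10, 13]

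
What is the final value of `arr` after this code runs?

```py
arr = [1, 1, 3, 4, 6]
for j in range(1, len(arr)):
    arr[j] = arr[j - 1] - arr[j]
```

j=1: arr[1] = 1-1 = 0 → [1, 0, 3, 4, 6]
j=2: arr[2] = 0-3 = -3 → [1, 0, -3, 4, 6]
j=3: arr[3] = (-3)-4 = -7 → [1, 0, -3, -7, 6]
j=4: arr[4] = (-7)-6 = -13 → [1, 0, -3, -7, -13]

[1, 0, -3, -7, -13]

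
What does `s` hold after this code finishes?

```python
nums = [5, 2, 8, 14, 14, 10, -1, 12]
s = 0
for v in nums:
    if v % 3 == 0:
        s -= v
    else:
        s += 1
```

v=5: not %3==0, s = 0+1 = 1
v=2: not %3==0, s = 1+1 = 2
v=8: not %3==0, s = 2+1 = 3
v=14: not %3==0, s = 3+1 = 4
v=14: not %3==0, s = 4+1 = 5
v=10: not %3==0, s = 5+1 = 6
v=-1: not %3==0, s = 6+1 = 7
v=12: %3==0, s = 7-12 = -5

-5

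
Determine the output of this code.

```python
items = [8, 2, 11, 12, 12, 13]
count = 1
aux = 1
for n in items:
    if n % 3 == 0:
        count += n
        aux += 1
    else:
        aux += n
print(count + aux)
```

n=8: not %3==0; aux=9
n=2: not %3==0; aux=11
n=11: not %3==0; aux=22
n=12: %3==0, count = 1+12 = 13; aux=23
n=12: %3==0, count = 13+12 = 25; aux=24
n=13: not %3==0; aux=37
count+aux = 25+37 = 62

62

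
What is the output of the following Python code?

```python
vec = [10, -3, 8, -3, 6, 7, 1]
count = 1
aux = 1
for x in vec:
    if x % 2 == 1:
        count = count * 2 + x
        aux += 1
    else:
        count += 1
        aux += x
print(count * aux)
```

x=10: not odd, count = 1+1 = 2; aux=11
x=-3: odd, count = 2*2+(-3) = 1; aux=12
x=8: not odd, count = 1+1 = 2; aux=20
x=-3: odd, count = 2*2+(-3) = 1; aux=21
x=6: not odd, count = 1+1 = 2; aux=27
x=7: odd, count = 2*2+7 = 11; aux=28
x=1: odd, count = 11*2+1 = 23; aux=29
count*aux = 23*29 = 667

667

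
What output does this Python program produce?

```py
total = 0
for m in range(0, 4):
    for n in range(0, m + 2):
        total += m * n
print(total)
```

45

m=0,n=0: total = 0+0 = 0
m=0,n=1: total = 0+0 = 0
m=1,n=0: total = 0+0 = 0
m=1,n=1: total = 0+1 = 1
m=1,n=2: total = 1+2 = 3
m=2,n=0: total = 3+0 = 3
m=2,n=1: total = 3+2 = 5
m=2,n=2: total = 5+4 = 9
m=2,n=3: total = 9+6 = 15
m=3,n=0: total = 15+0 = 15
m=3,n=1: total = 15+3 = 18
m=3,n=2: total = 18+6 = 24
m=3,n=3: total = 24+9 = 33
m=3,n=4: total = 33+12 = 45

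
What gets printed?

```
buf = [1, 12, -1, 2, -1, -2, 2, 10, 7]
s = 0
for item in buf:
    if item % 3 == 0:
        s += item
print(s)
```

item=1: not %3==0
item=12: %3==0, s = 0+12 = 12
item=-1: not %3==0
item=2: not %3==0
item=-1: not %3==0
item=-2: not %3==0
item=2: not %3==0
item=10: not %3==0
item=7: not %3==0

12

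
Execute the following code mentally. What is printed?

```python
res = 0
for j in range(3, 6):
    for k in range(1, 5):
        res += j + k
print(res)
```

j=3,k=1: res = 0+4 = 4
j=3,k=2: res = 4+5 = 9
j=3,k=3: res = 9+6 = 15
j=3,k=4: res = 15+7 = 22
j=4,k=1: res = 22+5 = 27
j=4,k=2: res = 27+6 = 33
j=4,k=3: res = 33+7 = 40
j=4,k=4: res = 40+8 = 48
j=5,k=1: res = 48+6 = 54
j=5,k=2: res = 54+7 = 61
j=5,k=3: res = 61+8 = 69
j=5,k=4: res = 69+9 = 78

78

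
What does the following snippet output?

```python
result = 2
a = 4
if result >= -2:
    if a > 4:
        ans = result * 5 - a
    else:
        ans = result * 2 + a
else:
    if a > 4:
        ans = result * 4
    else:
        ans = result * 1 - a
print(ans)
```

8

result=2, a=4
result >= -2 is True; a > 4 is False
→ ans = result * 2 + a = 8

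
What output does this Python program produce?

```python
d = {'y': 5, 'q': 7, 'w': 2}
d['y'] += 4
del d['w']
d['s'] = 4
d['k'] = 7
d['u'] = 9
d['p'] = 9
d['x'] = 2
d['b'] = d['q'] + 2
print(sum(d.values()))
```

d['y'] = 5+4 = 9 → {'y': 9, 'q': 7, 'w': 2}
del 'w' → {'y': 9, 'q': 7}
d['s'] = 4 → {'y': 9, 'q': 7, 's': 4}
d['k'] = 7 → {'y': 9, 'q': 7, 's': 4, 'k': 7}
d['u'] = 9 → {'y': 9, 'q': 7, 's': 4, 'k': 7, 'u': 9}
d['p'] = 9 → {'y': 9, 'q': 7, 's': 4, 'k': 7, 'u': 9, 'p': 9}
d['x'] = 2 → {'y': 9, 'q': 7, 's': 4, 'k': 7, 'u': 9, 'p': 9, 'x': 2}
d['b'] = d['q']+2 = 9 → {'y': 9, 'q': 7, 's': 4, 'k': 7, 'u': 9, 'p': 9, 'x': 2, 'b': 9}
sum of values = 56

56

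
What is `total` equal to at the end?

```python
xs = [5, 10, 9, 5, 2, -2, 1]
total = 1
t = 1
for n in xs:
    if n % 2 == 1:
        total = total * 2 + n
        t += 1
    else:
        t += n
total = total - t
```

n=5: odd, total = 1*2+5 = 7; t=2
n=10: not odd; t=12
n=9: odd, total = 7*2+9 = 23; t=13
n=5: odd, total = 23*2+5 = 51; t=14
n=2: not odd; t=16
n=-2: not odd; t=14
n=1: odd, total = 51*2+1 = 103; t=15
total-t = 103-15 = 88

88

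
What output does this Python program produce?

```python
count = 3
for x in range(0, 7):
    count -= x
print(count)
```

-18

x=0: count = 3-0 = 3
x=1: count = 3-1 = 2
x=2: count = 2-2 = 0
x=3: count = 0-3 = -3
x=4: count = (-3)-4 = -7
x=5: count = (-7)-5 = -12
x=6: count = (-12)-6 = -18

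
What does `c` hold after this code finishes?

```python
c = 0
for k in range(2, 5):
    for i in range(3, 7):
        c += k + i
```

90

k=2,i=3: c = 0+5 = 5
k=2,i=4: c = 5+6 = 11
k=2,i=5: c = 11+7 = 18
k=2,i=6: c = 18+8 = 26
k=3,i=3: c = 26+6 = 32
k=3,i=4: c = 32+7 = 39
k=3,i=5: c = 39+8 = 47
k=3,i=6: c = 47+9 = 56
k=4,i=3: c = 56+7 = 63
k=4,i=4: c = 63+8 = 71
k=4,i=5: c = 71+9 = 80
k=4,i=6: c = 80+10 = 90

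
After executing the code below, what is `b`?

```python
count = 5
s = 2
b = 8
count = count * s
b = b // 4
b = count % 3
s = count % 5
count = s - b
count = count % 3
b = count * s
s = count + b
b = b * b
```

count = 5*2 = 10
b = 8//4 = 2
b = 10%3 = 1
s = 10%5 = 0
count = 0-1 = -1
count = (-1)%3 = 2
b = 2*0 = 0
s = 2+0 = 2
b = 0*0 = 0

0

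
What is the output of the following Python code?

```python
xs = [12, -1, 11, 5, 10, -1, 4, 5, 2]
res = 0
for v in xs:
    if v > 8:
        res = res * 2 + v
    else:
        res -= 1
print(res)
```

v=12: >8, res = 0*2+12 = 12
v=-1: not >8, res = 12-1 = 11
v=11: >8, res = 11*2+11 = 33
v=5: not >8, res = 33-1 = 32
v=10: >8, res = 32*2+10 = 74
v=-1: not >8, res = 74-1 = 73
v=4: not >8, res = 73-1 = 72
v=5: not >8, res = 72-1 = 71
v=2: not >8, res = 71-1 = 70

70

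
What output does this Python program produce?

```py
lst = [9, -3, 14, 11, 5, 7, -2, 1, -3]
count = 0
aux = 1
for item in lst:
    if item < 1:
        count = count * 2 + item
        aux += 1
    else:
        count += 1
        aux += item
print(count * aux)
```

item=9: not <1, count = 0+1 = 1; aux=10
item=-3: <1, count = 1*2+(-3) = -1; aux=11
item=14: not <1, count = (-1)+1 = 0; aux=25
item=11: not <1, count = 0+1 = 1; aux=36
item=5: not <1, count = 1+1 = 2; aux=41
item=7: not <1, count = 2+1 = 3; aux=48
item=-2: <1, count = 3*2+(-2) = 4; aux=49
item=1: not <1, count = 4+1 = 5; aux=50
item=-3: <1, count = 5*2+(-3) = 7; aux=51
count*aux = 7*51 = 357

357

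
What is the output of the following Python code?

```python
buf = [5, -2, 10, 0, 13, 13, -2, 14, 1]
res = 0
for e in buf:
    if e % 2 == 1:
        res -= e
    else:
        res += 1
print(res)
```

e=5: odd, res = 0-5 = -5
e=-2: not odd, res = (-5)+1 = -4
e=10: not odd, res = (-4)+1 = -3
e=0: not odd, res = (-3)+1 = -2
e=13: odd, res = (-2)-13 = -15
e=13: odd, res = (-15)-13 = -28
e=-2: not odd, res = (-28)+1 = -27
e=14: not odd, res = (-27)+1 = -26
e=1: odd, res = (-26)-1 = -27

-27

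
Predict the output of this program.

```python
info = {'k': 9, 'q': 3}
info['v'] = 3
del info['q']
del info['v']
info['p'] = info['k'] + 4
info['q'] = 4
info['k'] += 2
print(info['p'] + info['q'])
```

info['v'] = 3 → {'k': 9, 'q': 3, 'v': 3}
del 'q' → {'k': 9, 'v': 3}
del 'v' → {'k': 9}
info['p'] = info['k']+4 = 13 → {'k': 9, 'p': 13}
info['q'] = 4 → {'k': 9, 'p': 13, 'q': 4}
info['k'] = 9+2 = 11 → {'k': 11, 'p': 13, 'q': 4}
info['p']+info['q'] = 13+4 = 17

17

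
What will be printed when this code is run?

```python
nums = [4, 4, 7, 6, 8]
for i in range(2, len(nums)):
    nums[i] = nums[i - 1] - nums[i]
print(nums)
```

i=2: nums[2] = 4-7 = -3 → [4, 4, -3, 6, 8]
i=3: nums[3] = (-3)-6 = -9 → [4, 4, -3, -9, 8]
i=4: nums[4] = (-9)-8 = -17 → [4, 4, -3, -9, -17]

[4, 4, -3, -9, -17]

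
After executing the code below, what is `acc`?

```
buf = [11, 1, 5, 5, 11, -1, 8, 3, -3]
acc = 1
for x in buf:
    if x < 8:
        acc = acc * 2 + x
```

x=11: not <8
x=1: <8, acc = 1*2+1 = 3
x=5: <8, acc = 3*2+5 = 11
x=5: <8, acc = 11*2+5 = 27
x=11: not <8
x=-1: <8, acc = 27*2+(-1) = 53
x=8: not <8
x=3: <8, acc = 53*2+3 = 109
x=-3: <8, acc = 109*2+(-3) = 215

215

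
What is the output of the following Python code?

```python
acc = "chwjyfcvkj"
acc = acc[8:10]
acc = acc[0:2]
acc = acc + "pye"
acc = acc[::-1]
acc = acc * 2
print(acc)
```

slice [8:10] → 'kj'
slice [0:2] → 'kj'
+ 'pye' → 'kjpye'
reverse → 'eypjk'
repeat ×2 → 'eypjkeypjk'

eypjkeypjk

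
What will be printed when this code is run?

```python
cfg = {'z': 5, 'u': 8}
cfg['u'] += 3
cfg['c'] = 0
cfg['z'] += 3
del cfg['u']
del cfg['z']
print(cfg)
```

{'c': 0}

cfg['u'] = 8+3 = 11 → {'z': 5, 'u': 11}
cfg['c'] = 0 → {'z': 5, 'u': 11, 'c': 0}
cfg['z'] = 5+3 = 8 → {'z': 8, 'u': 11, 'c': 0}
del 'u' → {'z': 8, 'c': 0}
del 'z' → {'c': 0}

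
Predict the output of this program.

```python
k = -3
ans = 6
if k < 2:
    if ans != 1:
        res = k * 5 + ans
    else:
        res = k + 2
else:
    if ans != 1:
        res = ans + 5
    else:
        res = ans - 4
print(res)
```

-9

k=-3, ans=6
k < 2 is True; ans != 1 is True
→ res = k * 5 + ans = -9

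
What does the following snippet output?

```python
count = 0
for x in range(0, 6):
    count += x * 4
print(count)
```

60

x=0: count = 0+0*4 = 0
x=1: count = 0+1*4 = 4
x=2: count = 4+2*4 = 12
x=3: count = 12+3*4 = 24
x=4: count = 24+4*4 = 40
x=5: count = 40+5*4 = 60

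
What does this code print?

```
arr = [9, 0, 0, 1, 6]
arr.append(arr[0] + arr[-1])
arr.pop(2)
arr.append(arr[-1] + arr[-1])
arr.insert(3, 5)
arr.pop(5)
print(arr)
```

[9, 0, 1, 5, 6, 30]

append arr[0]+arr[-1] = 9+6 = 15 → [9, 0, 0, 1, 6, 15]
pop(2) removes 0 → [9, 0, 1, 6, 15]
append arr[-1]+arr[-1] = 15+15 = 30 → [9, 0, 1, 6, 15, 30]
insert 5 at 3 → [9, 0, 1, 5, 6, 15, 30]
pop(5) removes 15 → [9, 0, 1, 5, 6, 30]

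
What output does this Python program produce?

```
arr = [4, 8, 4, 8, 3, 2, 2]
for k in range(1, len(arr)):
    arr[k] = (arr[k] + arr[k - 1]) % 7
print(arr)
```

k=1: arr[1] = (8+4)%7 = 5 → [4, 5, 4, 8, 3, 2, 2]
k=2: arr[2] = (4+5)%7 = 2 → [4, 5, 2, 8, 3, 2, 2]
k=3: arr[3] = (8+2)%7 = 3 → [4, 5, 2, 3, 3, 2, 2]
k=4: arr[4] = (3+3)%7 = 6 → [4, 5, 2, 3, 6, 2, 2]
k=5: arr[5] = (2+6)%7 = 1 → [4, 5, 2, 3, 6, 1, 2]
k=6: arr[6] = (2+1)%7 = 3 → [4, 5, 2, 3, 6, 1, 3]

[4, 5, 2, 3, 6, 1, 3]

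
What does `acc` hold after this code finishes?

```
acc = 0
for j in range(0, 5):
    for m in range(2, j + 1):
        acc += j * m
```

55

j=2,m=2: acc = 0+4 = 4
j=3,m=2: acc = 4+6 = 10
j=3,m=3: acc = 10+9 = 19
j=4,m=2: acc = 19+8 = 27
j=4,m=3: acc = 27+12 = 39
j=4,m=4: acc = 39+16 = 55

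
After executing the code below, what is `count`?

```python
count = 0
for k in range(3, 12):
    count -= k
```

-63

k=3: count = 0-3 = -3
k=4: count = (-3)-4 = -7
k=5: count = (-7)-5 = -12
k=6: count = (-12)-6 = -18
k=7: count = (-18)-7 = -25
k=8: count = (-25)-8 = -33
k=9: count = (-33)-9 = -42
k=10: count = (-42)-10 = -52
k=11: count = (-52)-11 = -63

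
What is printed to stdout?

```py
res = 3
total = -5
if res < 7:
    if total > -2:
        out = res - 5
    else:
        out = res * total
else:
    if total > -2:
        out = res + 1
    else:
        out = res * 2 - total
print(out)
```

-15

res=3, total=-5
res < 7 is True; total > -2 is False
→ out = res * total = -15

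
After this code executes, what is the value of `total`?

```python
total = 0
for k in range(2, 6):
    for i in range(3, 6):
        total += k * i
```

168

k=2,i=3: total = 0+6 = 6
k=2,i=4: total = 6+8 = 14
k=2,i=5: total = 14+10 = 24
k=3,i=3: total = 24+9 = 33
k=3,i=4: total = 33+12 = 45
k=3,i=5: total = 45+15 = 60
k=4,i=3: total = 60+12 = 72
k=4,i=4: total = 72+16 = 88
k=4,i=5: total = 88+20 = 108
k=5,i=3: total = 108+15 = 123
k=5,i=4: total = 123+20 = 143
k=5,i=5: total = 143+25 = 168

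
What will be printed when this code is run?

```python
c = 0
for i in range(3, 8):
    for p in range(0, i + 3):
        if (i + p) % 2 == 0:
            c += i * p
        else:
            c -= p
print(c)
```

387

i=3,p=0: odd sum, c = 0-0 = 0
i=3,p=1: even sum, c = 0+3 = 3
i=3,p=2: odd sum, c = 3-2 = 1
i=3,p=3: even sum, c = 1+9 = 10
i=3,p=4: odd sum, c = 10-4 = 6
i=3,p=5: even sum, c = 6+15 = 21
i=4,p=0: even sum, c = 21+0 = 21
i=4,p=1: odd sum, c = 21-1 = 20
i=4,p=2: even sum, c = 20+8 = 28
i=4,p=3: odd sum, c = 28-3 = 25
i=4,p=4: even sum, c = 25+16 = 41
i=4,p=5: odd sum, c = 41-5 = 36
i=4,p=6: even sum, c = 36+24 = 60
i=5,p=0: odd sum, c = 60-0 = 60
i=5,p=1: even sum, c = 60+5 = 65
i=5,p=2: odd sum, c = 65-2 = 63
i=5,p=3: even sum, c = 63+15 = 78
i=5,p=4: odd sum, c = 78-4 = 74
i=5,p=5: even sum, c = 74+25 = 99
i=5,p=6: odd sum, c = 99-6 = 93
i=5,p=7: even sum, c = 93+35 = 128
i=6,p=0: even sum, c = 128+0 = 128
i=6,p=1: odd sum, c = 128-1 = 127
i=6,p=2: even sum, c = 127+12 = 139
i=6,p=3: odd sum, c = 139-3 = 136
i=6,p=4: even sum, c = 136+24 = 160
i=6,p=5: odd sum, c = 160-5 = 155
i=6,p=6: even sum, c = 155+36 = 191
i=6,p=7: odd sum, c = 191-7 = 184
i=6,p=8: even sum, c = 184+48 = 232
i=7,p=0: odd sum, c = 232-0 = 232
i=7,p=1: even sum, c = 232+7 = 239
i=7,p=2: odd sum, c = 239-2 = 237
i=7,p=3: even sum, c = 237+21 = 258
i=7,p=4: odd sum, c = 258-4 = 254
i=7,p=5: even sum, c = 254+35 = 289
i=7,p=6: odd sum, c = 289-6 = 283
i=7,p=7: even sum, c = 283+49 = 332
i=7,p=8: odd sum, c = 332-8 = 324
i=7,p=9: even sum, c = 324+63 = 387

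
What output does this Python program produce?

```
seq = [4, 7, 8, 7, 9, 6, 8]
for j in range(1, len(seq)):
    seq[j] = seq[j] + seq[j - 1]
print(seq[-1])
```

49

j=1: seq[1] = 7+4 = 11 → [4, 11, 8, 7, 9, 6, 8]
j=2: seq[2] = 8+11 = 19 → [4, 11, 19, 7, 9, 6, 8]
j=3: seq[3] = 7+19 = 26 → [4, 11, 19, 26, 9, 6, 8]
j=4: seq[4] = 9+26 = 35 → [4, 11, 19, 26, 35, 6, 8]
j=5: seq[5] = 6+35 = 41 → [4, 11, 19, 26, 35, 41, 8]
j=6: seq[6] = 8+41 = 49 → [4, 11, 19, 26, 35, 41, 49]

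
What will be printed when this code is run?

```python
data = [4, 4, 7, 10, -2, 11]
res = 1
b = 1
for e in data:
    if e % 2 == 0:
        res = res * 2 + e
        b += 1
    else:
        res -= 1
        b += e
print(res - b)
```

54

e=4: even, res = 1*2+4 = 6; b=2
e=4: even, res = 6*2+4 = 16; b=3
e=7: not even, res = 16-1 = 15; b=10
e=10: even, res = 15*2+10 = 40; b=11
e=-2: even, res = 40*2+(-2) = 78; b=12
e=11: not even, res = 78-1 = 77; b=23
res-b = 77-23 = 54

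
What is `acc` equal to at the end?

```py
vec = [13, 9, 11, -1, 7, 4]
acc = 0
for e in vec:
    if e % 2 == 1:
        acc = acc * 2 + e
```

329

e=13: odd, acc = 0*2+13 = 13
e=9: odd, acc = 13*2+9 = 35
e=11: odd, acc = 35*2+11 = 81
e=-1: odd, acc = 81*2+(-1) = 161
e=7: odd, acc = 161*2+7 = 329
e=4: not odd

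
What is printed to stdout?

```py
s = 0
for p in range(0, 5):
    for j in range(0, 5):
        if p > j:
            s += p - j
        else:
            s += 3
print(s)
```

p=0,j=0: not 0>0, s = 0+3 = 3
p=0,j=1: not 0>1, s = 3+3 = 6
p=0,j=2: not 0>2, s = 6+3 = 9
p=0,j=3: not 0>3, s = 9+3 = 12
p=0,j=4: not 0>4, s = 12+3 = 15
p=1,j=0: 1>0, s = 15+1 = 16
p=1,j=1: not 1>1, s = 16+3 = 19
p=1,j=2: not 1>2, s = 19+3 = 22
p=1,j=3: not 1>3, s = 22+3 = 25
p=1,j=4: not 1>4, s = 25+3 = 28
p=2,j=0: 2>0, s = 28+2 = 30
p=2,j=1: 2>1, s = 30+1 = 31
p=2,j=2: not 2>2, s = 31+3 = 34
p=2,j=3: not 2>3, s = 34+3 = 37
p=2,j=4: not 2>4, s = 37+3 = 40
p=3,j=0: 3>0, s = 40+3 = 43
p=3,j=1: 3>1, s = 43+2 = 45
p=3,j=2: 3>2, s = 45+1 = 46
p=3,j=3: not 3>3, s = 46+3 = 49
p=3,j=4: not 3>4, s = 49+3 = 52
p=4,j=0: 4>0, s = 52+4 = 56
p=4,j=1: 4>1, s = 56+3 = 59
p=4,j=2: 4>2, s = 59+2 = 61
p=4,j=3: 4>3, s = 61+1 = 62
p=4,j=4: not 4>4, s = 62+3 = 65

65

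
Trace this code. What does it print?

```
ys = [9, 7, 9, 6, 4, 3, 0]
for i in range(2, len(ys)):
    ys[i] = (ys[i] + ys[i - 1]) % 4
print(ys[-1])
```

1

i=2: ys[2] = (9+7)%4 = 0 → [9, 7, 0, 6, 4, 3, 0]
i=3: ys[3] = (6+0)%4 = 2 → [9, 7, 0, 2, 4, 3, 0]
i=4: ys[4] = (4+2)%4 = 2 → [9, 7, 0, 2, 2, 3, 0]
i=5: ys[5] = (3+2)%4 = 1 → [9, 7, 0, 2, 2, 1, 0]
i=6: ys[6] = (0+1)%4 = 1 → [9, 7, 0, 2, 2, 1, 1]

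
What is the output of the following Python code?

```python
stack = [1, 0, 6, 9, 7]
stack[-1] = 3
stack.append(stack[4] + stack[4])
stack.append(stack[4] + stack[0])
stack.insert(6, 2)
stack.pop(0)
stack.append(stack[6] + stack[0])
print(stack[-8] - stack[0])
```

stack[-1] = 3 → [1, 0, 6, 9, 3]
append stack[4]+stack[4] = 3+3 = 6 → [1, 0, 6, 9, 3, 6]
append stack[4]+stack[0] = 3+1 = 4 → [1, 0, 6, 9, 3, 6, 4]
insert 2 at 6 → [1, 0, 6, 9, 3, 6, 2, 4]
pop(0) removes 1 → [0, 6, 9, 3, 6, 2, 4]
append stack[6]+stack[0] = 4+0 = 4 → [0, 6, 9, 3, 6, 2, 4, 4]
stack[-8]-stack[0] = 0-0 = 0

0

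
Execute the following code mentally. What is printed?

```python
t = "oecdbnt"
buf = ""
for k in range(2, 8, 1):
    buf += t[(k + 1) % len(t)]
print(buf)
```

k=2: add t[3]='d' → 'd'
k=3: add t[4]='b' → 'db'
k=4: add t[5]='n' → 'dbn'
k=5: add t[6]='t' → 'dbnt'
k=6: add t[0]='o' → 'dbnto'
k=7: add t[1]='e' → 'dbntoe'

dbntoe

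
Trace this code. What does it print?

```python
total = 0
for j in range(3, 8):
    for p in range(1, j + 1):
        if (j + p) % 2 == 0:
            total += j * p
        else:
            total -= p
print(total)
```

232

j=3,p=1: even sum, total = 0+3 = 3
j=3,p=2: odd sum, total = 3-2 = 1
j=3,p=3: even sum, total = 1+9 = 10
j=4,p=1: odd sum, total = 10-1 = 9
j=4,p=2: even sum, total = 9+8 = 17
j=4,p=3: odd sum, total = 17-3 = 14
j=4,p=4: even sum, total = 14+16 = 30
j=5,p=1: even sum, total = 30+5 = 35
j=5,p=2: odd sum, total = 35-2 = 33
j=5,p=3: even sum, total = 33+15 = 48
j=5,p=4: odd sum, total = 48-4 = 44
j=5,p=5: even sum, total = 44+25 = 69
j=6,p=1: odd sum, total = 69-1 = 68
j=6,p=2: even sum, total = 68+12 = 80
j=6,p=3: odd sum, total = 80-3 = 77
j=6,p=4: even sum, total = 77+24 = 101
j=6,p=5: odd sum, total = 101-5 = 96
j=6,p=6: even sum, total = 96+36 = 132
j=7,p=1: even sum, total = 132+7 = 139
j=7,p=2: odd sum, total = 139-2 = 137
j=7,p=3: even sum, total = 137+21 = 158
j=7,p=4: odd sum, total = 158-4 = 154
j=7,p=5: even sum, total = 154+35 = 189
j=7,p=6: odd sum, total = 189-6 = 183
j=7,p=7: even sum, total = 183+49 = 232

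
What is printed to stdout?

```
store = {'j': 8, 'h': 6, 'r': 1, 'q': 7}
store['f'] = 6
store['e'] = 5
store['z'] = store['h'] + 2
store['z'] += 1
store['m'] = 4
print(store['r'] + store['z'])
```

store['f'] = 6 → {'j': 8, 'h': 6, 'r': 1, 'q': 7, 'f': 6}
store['e'] = 5 → {'j': 8, 'h': 6, 'r': 1, 'q': 7, 'f': 6, 'e': 5}
store['z'] = store['h']+2 = 8 → {'j': 8, 'h': 6, 'r': 1, 'q': 7, 'f': 6, 'e': 5, 'z': 8}
store['z'] = 8+1 = 9 → {'j': 8, 'h': 6, 'r': 1, 'q': 7, 'f': 6, 'e': 5, 'z': 9}
store['m'] = 4 → {'j': 8, 'h': 6, 'r': 1, 'q': 7, 'f': 6, 'e': 5, 'z': 9, 'm': 4}
store['r']+store['z'] = 1+9 = 10

10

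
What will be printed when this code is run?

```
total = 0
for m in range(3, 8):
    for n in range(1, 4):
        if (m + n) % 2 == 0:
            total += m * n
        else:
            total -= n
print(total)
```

66

m=3,n=1: even sum, total = 0+3 = 3
m=3,n=2: odd sum, total = 3-2 = 1
m=3,n=3: even sum, total = 1+9 = 10
m=4,n=1: odd sum, total = 10-1 = 9
m=4,n=2: even sum, total = 9+8 = 17
m=4,n=3: odd sum, total = 17-3 = 14
m=5,n=1: even sum, total = 14+5 = 19
m=5,n=2: odd sum, total = 19-2 = 17
m=5,n=3: even sum, total = 17+15 = 32
m=6,n=1: odd sum, total = 32-1 = 31
m=6,n=2: even sum, total = 31+12 = 43
m=6,n=3: odd sum, total = 43-3 = 40
m=7,n=1: even sum, total = 40+7 = 47
m=7,n=2: odd sum, total = 47-2 = 45
m=7,n=3: even sum, total = 45+21 = 66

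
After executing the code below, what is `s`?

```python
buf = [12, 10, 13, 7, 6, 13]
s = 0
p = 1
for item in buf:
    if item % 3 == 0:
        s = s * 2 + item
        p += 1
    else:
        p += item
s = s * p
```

item=12: %3==0, s = 0*2+12 = 12; p=2
item=10: not %3==0; p=12
item=13: not %3==0; p=25
item=7: not %3==0; p=32
item=6: %3==0, s = 12*2+6 = 30; p=33
item=13: not %3==0; p=46
s*p = 30*46 = 1380

1380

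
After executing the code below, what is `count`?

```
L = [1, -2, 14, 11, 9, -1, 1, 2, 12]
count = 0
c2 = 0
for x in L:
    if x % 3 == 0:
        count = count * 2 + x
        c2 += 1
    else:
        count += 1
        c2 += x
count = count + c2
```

x=1: not %3==0, count = 0+1 = 1; c2=1
x=-2: not %3==0, count = 1+1 = 2; c2=-1
x=14: not %3==0, count = 2+1 = 3; c2=13
x=11: not %3==0, count = 3+1 = 4; c2=24
x=9: %3==0, count = 4*2+9 = 17; c2=25
x=-1: not %3==0, count = 17+1 = 18; c2=24
x=1: not %3==0, count = 18+1 = 19; c2=25
x=2: not %3==0, count = 19+1 = 20; c2=27
x=12: %3==0, count = 20*2+12 = 52; c2=28
count+c2 = 52+28 = 80

80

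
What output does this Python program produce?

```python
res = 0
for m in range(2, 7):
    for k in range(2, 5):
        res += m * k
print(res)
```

m=2,k=2: res = 0+4 = 4
m=2,k=3: res = 4+6 = 10
m=2,k=4: res = 10+8 = 18
m=3,k=2: res = 18+6 = 24
m=3,k=3: res = 24+9 = 33
m=3,k=4: res = 33+12 = 45
m=4,k=2: res = 45+8 = 53
m=4,k=3: res = 53+12 = 65
m=4,k=4: res = 65+16 = 81
m=5,k=2: res = 81+10 = 91
m=5,k=3: res = 91+15 = 106
m=5,k=4: res = 106+20 = 126
m=6,k=2: res = 126+12 = 138
m=6,k=3: res = 138+18 = 156
m=6,k=4: res = 156+24 = 180

180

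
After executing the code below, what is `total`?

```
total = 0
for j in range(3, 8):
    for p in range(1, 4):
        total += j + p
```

j=3,p=1: total = 0+4 = 4
j=3,p=2: total = 4+5 = 9
j=3,p=3: total = 9+6 = 15
j=4,p=1: total = 15+5 = 20
j=4,p=2: total = 20+6 = 26
j=4,p=3: total = 26+7 = 33
j=5,p=1: total = 33+6 = 39
j=5,p=2: total = 39+7 = 46
j=5,p=3: total = 46+8 = 54
j=6,p=1: total = 54+7 = 61
j=6,p=2: total = 61+8 = 69
j=6,p=3: total = 69+9 = 78
j=7,p=1: total = 78+8 = 86
j=7,p=2: total = 86+9 = 95
j=7,p=3: total = 95+10 = 105

105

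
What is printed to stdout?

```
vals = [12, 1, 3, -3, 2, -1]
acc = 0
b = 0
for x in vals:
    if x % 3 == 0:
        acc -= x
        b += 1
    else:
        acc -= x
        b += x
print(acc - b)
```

x=12: %3==0, acc = 0-12 = -12; b=1
x=1: not %3==0, acc = (-12)-1 = -13; b=2
x=3: %3==0, acc = (-13)-3 = -16; b=3
x=-3: %3==0, acc = (-16)-(-3) = -13; b=4
x=2: not %3==0, acc = (-13)-2 = -15; b=6
x=-1: not %3==0, acc = (-15)-(-1) = -14; b=5
acc-b = (-14)-5 = -19

-19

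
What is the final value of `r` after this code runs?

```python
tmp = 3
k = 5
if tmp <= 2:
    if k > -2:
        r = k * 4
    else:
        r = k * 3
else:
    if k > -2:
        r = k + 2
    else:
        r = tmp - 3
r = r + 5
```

12

tmp=3, k=5
tmp <= 2 is False; k > -2 is True
→ r = k + 2 = 7
r = 7+5 = 12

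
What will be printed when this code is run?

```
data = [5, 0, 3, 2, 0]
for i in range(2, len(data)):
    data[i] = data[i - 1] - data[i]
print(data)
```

i=2: data[2] = 0-3 = -3 → [5, 0, -3, 2, 0]
i=3: data[3] = (-3)-2 = -5 → [5, 0, -3, -5, 0]
i=4: data[4] = (-5)-0 = -5 → [5, 0, -3, -5, -5]

[5, 0, -3, -5, -5]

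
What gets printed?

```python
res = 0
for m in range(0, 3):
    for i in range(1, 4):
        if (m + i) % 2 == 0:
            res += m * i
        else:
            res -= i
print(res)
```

-2

m=0,i=1: odd sum, res = 0-1 = -1
m=0,i=2: even sum, res = (-1)+0 = -1
m=0,i=3: odd sum, res = (-1)-3 = -4
m=1,i=1: even sum, res = (-4)+1 = -3
m=1,i=2: odd sum, res = (-3)-2 = -5
m=1,i=3: even sum, res = (-5)+3 = -2
m=2,i=1: odd sum, res = (-2)-1 = -3
m=2,i=2: even sum, res = (-3)+4 = 1
m=2,i=3: odd sum, res = 1-3 = -2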